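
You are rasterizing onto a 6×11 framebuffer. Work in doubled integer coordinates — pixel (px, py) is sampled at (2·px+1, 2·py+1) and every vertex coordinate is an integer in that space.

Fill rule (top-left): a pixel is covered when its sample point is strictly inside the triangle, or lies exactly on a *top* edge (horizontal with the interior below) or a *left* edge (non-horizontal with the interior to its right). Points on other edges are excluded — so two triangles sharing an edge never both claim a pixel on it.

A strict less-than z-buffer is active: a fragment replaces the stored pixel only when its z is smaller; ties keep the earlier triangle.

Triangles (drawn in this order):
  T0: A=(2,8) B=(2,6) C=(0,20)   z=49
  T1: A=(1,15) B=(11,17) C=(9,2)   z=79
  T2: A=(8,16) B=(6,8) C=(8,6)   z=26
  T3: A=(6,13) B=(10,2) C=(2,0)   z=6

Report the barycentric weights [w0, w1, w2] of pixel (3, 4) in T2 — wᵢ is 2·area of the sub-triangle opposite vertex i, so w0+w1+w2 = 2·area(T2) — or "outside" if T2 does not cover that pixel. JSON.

T0:
  2·area = 4  (B↔C swapped to make it positive)
  edge (2, 8)→(0, 20): d=(-2,12) right/bottom  bias=-1
  edge (0, 20)→(2, 6): d=(2,-14) top-left  bias=+0
  edge (2, 6)→(2, 8): d=(0,2) right/bottom  bias=-1
    (0,6)@(1, 13): e=[2,0,2] → #  [on edge]
    (1,6)@(3, 13): e=[-22,28,-2] → ·
    (0,7)@(1, 15): e=[-2,4,2] → ·
  covered (1 px):
    · · · · · ·
    · · · · · ·
    · · · · · ·
    · · · · · ·
    · · · · · ·
    · · · · · ·
    # · · · · ·
    · · · · · ·
    · · · · · ·
    · · · · · ·
    · · · · · ·
T1:
  2·area = 146  (B↔C swapped to make it positive)
  edge (1, 15)→(9, 2): d=(8,-13) top-left  bias=+0
  edge (9, 2)→(11, 17): d=(2,15) right/bottom  bias=-1
  edge (11, 17)→(1, 15): d=(-10,-2) top-left  bias=+0
    (4,1)@(9, 3): e=[8,2,136] → #
    (5,1)@(11, 3): e=[34,-28,140] → ·
    (4,2)@(9, 5): e=[24,6,116] → #
    (5,2)@(11, 5): e=[50,-24,120] → ·
    (3,3)@(7, 7): e=[14,40,92] → #
    (5,3)@(11, 7): e=[66,-20,100] → ·
    (2,4)@(5, 9): e=[4,74,68] → #
    (5,4)@(11, 9): e=[82,-16,80] → ·
    (2,5)@(5, 11): e=[20,78,48] → #
    (5,5)@(11, 11): e=[98,-12,60] → ·
    (1,6)@(3, 13): e=[10,112,24] → #
    (5,6)@(11, 13): e=[114,-8,40] → ·
    (0,7)@(1, 15): e=[0,146,0] → #  [on edge]
    (5,8)@(11, 17): e=[146,0,0] → ·  [on edge]
  covered (19 px):
    · · · · · ·
    · · · · # ·
    · · · · # ·
    · · · # # ·
    · · # # # ·
    · · # # # ·
    · # # # # ·
    # # # # # ·
    · · · · · ·
    · · · · · ·
    · · · · · ·
T2:
  2·area = 20
  edge (8, 16)→(6, 8): d=(-2,-8) top-left  bias=+0
  edge (6, 8)→(8, 6): d=(2,-2) top-left  bias=+0
  edge (8, 6)→(8, 16): d=(0,10) right/bottom  bias=-1
    (5,1)@(11, 3): e=[50,0,-30] → ·  [on edge]
    (4,2)@(9, 5): e=[30,0,-10] → ·  [on edge]
    (3,3)@(7, 7): e=[10,0,10] → #  [on edge]
    (4,3)@(9, 7): e=[26,4,-10] → ·
    (2,4)@(5, 9): e=[-10,0,30] → ·  [on edge]
    (3,4)@(7, 9): e=[6,4,10] → #
    (4,4)@(9, 9): e=[22,8,-10] → ·
    (1,5)@(3, 11): e=[-30,0,50] → ·  [on edge]
    (3,5)@(7, 11): e=[2,8,10] → #
    (4,5)@(9, 11): e=[18,12,-10] → ·
    (0,6)@(1, 13): e=[-50,0,70] → ·  [on edge]
    (3,6)@(7, 13): e=[-2,12,10] → ·
  covered (3 px):
    · · · · · ·
    · · · · · ·
    · · · · · ·
    · · · # · ·
    · · · # · ·
    · · · # · ·
    · · · · · ·
    · · · · · ·
    · · · · · ·
    · · · · · ·
    · · · · · ·
T3:
  2·area = 96  (B↔C swapped to make it positive)
  edge (6, 13)→(2, 0): d=(-4,-13) top-left  bias=+0
  edge (2, 0)→(10, 2): d=(8,2) right/bottom  bias=-1
  edge (10, 2)→(6, 13): d=(-4,11) right/bottom  bias=-1
    (1,0)@(3, 1): e=[9,6,81] → #
    (2,0)@(5, 1): e=[35,2,59] → #
    (3,0)@(7, 1): e=[61,-2,37] → ·
    (1,1)@(3, 3): e=[1,22,73] → #
    (3,1)@(7, 3): e=[53,14,29] → #
    (4,1)@(9, 3): e=[79,10,7] → #
    (5,1)@(11, 3): e=[105,6,-15] → ·
    (1,2)@(3, 5): e=[-7,38,65] → ·
    (2,2)@(5, 5): e=[19,34,43] → #
    (4,2)@(9, 5): e=[71,26,-1] → ·
    (2,3)@(5, 7): e=[11,50,35] → #
    (4,3)@(9, 7): e=[63,42,-9] → ·
  covered (12 px):
    · # # · · ·
    · # # # # ·
    · · # # · ·
    · · # # · ·
    · · # # · ·
    · · · · · ·
    · · · · · ·
    · · · · · ·
    · · · · · ·
    · · · · · ·
    · · · · · ·

Answer: [4,10,6]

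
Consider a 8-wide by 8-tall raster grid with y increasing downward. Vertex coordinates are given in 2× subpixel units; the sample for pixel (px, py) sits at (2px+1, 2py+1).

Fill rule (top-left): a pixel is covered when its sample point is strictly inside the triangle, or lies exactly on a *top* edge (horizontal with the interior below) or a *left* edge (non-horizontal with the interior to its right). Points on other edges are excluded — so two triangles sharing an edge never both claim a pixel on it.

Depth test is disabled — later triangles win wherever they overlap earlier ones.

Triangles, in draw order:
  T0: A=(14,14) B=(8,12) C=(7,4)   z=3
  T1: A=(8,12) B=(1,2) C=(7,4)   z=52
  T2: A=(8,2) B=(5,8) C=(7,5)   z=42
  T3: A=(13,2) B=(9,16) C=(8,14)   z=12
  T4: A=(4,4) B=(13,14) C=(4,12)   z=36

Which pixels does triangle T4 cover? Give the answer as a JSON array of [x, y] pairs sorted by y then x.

T0:
  2·area = 46
  edge (14, 14)→(8, 12): d=(-6,-2) top-left  bias=+0
  edge (8, 12)→(7, 4): d=(-1,-8) top-left  bias=+0
  edge (7, 4)→(14, 14): d=(7,10) right/bottom  bias=-1
    (4,3)@(9, 7): e=[32,13,1] → #
    (5,3)@(11, 7): e=[36,29,-19] → ·
    (4,4)@(9, 9): e=[20,11,15] → #
    (5,4)@(11, 9): e=[24,27,-5] → ·
    (2,5)@(5, 11): e=[0,-23,69] → ·  [on edge]
    (4,5)@(9, 11): e=[8,9,29] → #
    (5,5)@(11, 11): e=[12,25,9] → #
    (6,5)@(13, 11): e=[16,41,-11] → ·
    (4,6)@(9, 13): e=[-4,7,43] → ·
    (5,6)@(11, 13): e=[0,23,23] → #  [on edge]
    (6,6)@(13, 13): e=[4,39,3] → #
    (7,6)@(15, 13): e=[8,55,-17] → ·
  covered (6 px):
    · · · · · · · ·
    · · · · · · · ·
    · · · · · · · ·
    · · · · # · · ·
    · · · · # · · ·
    · · · · # # · ·
    · · · · · # # ·
    · · · · · · · ·
T1:
  2·area = 46
  edge (8, 12)→(1, 2): d=(-7,-10) top-left  bias=+0
  edge (1, 2)→(7, 4): d=(6,2) right/bottom  bias=-1
  edge (7, 4)→(8, 12): d=(1,8) right/bottom  bias=-1
    (1,1)@(3, 3): e=[13,2,31] → #
    (2,1)@(5, 3): e=[33,-2,15] → ·
    (1,2)@(3, 5): e=[-1,14,33] → ·
    (2,2)@(5, 5): e=[19,10,17] → #
    (3,2)@(7, 5): e=[39,6,1] → #
    (4,2)@(9, 5): e=[59,2,-15] → ·
    (2,3)@(5, 7): e=[5,22,19] → #
    (4,3)@(9, 7): e=[45,14,-13] → ·
    (2,4)@(5, 9): e=[-9,34,21] → ·
    (3,4)@(7, 9): e=[11,30,5] → #
    (4,4)@(9, 9): e=[31,26,-11] → ·
    (3,5)@(7, 11): e=[-3,42,7] → ·
  covered (6 px):
    · · · · · · · ·
    · # · · · · · ·
    · · # # · · · ·
    · · # # · · · ·
    · · · # · · · ·
    · · · · · · · ·
    · · · · · · · ·
    · · · · · · · ·
T2:
  2·area = 3  (B↔C swapped to make it positive)
  edge (8, 2)→(7, 5): d=(-1,3) right/bottom  bias=-1
  edge (7, 5)→(5, 8): d=(-2,3) right/bottom  bias=-1
  edge (5, 8)→(8, 2): d=(3,-6) top-left  bias=+0
    (3,2)@(7, 5): e=[0,0,3] → ·  [on edge]
    (1,5)@(3, 11): e=[6,0,-3] → ·  [on edge]
    (2,5)@(5, 11): e=[0,-6,9] → ·  [on edge]
  covered (0 px):
    · · · · · · · ·
    · · · · · · · ·
    · · · · · · · ·
    · · · · · · · ·
    · · · · · · · ·
    · · · · · · · ·
    · · · · · · · ·
    · · · · · · · ·
T3:
  2·area = 22
  edge (13, 2)→(9, 16): d=(-4,14) right/bottom  bias=-1
  edge (9, 16)→(8, 14): d=(-1,-2) top-left  bias=+0
  edge (8, 14)→(13, 2): d=(5,-12) top-left  bias=+0
    (5,3)@(11, 7): e=[8,13,1] → #
    (6,3)@(13, 7): e=[-20,17,25] → ·
    (5,4)@(11, 9): e=[0,11,11] → ·  [on edge]
    (4,6)@(9, 13): e=[12,3,7] → #
    (5,6)@(11, 13): e=[-16,7,31] → ·
    (4,7)@(9, 15): e=[4,1,17] → #
    (5,7)@(11, 15): e=[-24,5,41] → ·
  covered (3 px):
    · · · · · · · ·
    · · · · · · · ·
    · · · · · · · ·
    · · · · · # · ·
    · · · · · · · ·
    · · · · · · · ·
    · · · · # · · ·
    · · · · # · · ·
T4:
  2·area = 72
  edge (4, 4)→(13, 14): d=(9,10) right/bottom  bias=-1
  edge (13, 14)→(4, 12): d=(-9,-2) top-left  bias=+0
  edge (4, 12)→(4, 4): d=(0,-8) top-left  bias=+0
    (2,3)@(5, 7): e=[17,47,8] → #
    (3,3)@(7, 7): e=[-3,51,24] → ·
    (2,4)@(5, 9): e=[35,29,8] → #
    (3,4)@(7, 9): e=[15,33,24] → #
    (4,4)@(9, 9): e=[-5,37,40] → ·
    (2,5)@(5, 11): e=[53,11,8] → #
    (4,5)@(9, 11): e=[13,19,40] → #
    (5,5)@(11, 11): e=[-7,23,56] → ·
    (2,6)@(5, 13): e=[71,-7,8] → ·
    (3,6)@(7, 13): e=[51,-3,24] → ·
    (4,6)@(9, 13): e=[31,1,40] → #
    (5,6)@(11, 13): e=[11,5,56] → #
  covered (8 px):
    · · · · · · · ·
    · · · · · · · ·
    · · · · · · · ·
    · · # · · · · ·
    · · # # · · · ·
    · · # # # · · ·
    · · · · # # · ·
    · · · · · · · ·

Result: [[2,3],[2,4],[3,4],[2,5],[3,5],[4,5],[4,6],[5,6]]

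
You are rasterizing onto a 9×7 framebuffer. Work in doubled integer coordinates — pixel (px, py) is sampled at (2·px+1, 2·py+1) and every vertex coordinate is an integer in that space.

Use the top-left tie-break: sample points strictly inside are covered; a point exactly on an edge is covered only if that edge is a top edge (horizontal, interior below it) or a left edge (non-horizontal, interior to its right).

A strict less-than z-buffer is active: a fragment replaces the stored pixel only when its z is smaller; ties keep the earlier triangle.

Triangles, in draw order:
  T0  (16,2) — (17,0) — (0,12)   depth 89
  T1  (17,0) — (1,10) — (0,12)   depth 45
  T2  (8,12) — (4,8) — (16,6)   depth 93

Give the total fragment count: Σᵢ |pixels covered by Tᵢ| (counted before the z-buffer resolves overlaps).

T0:
  2·area = 22  (B↔C swapped to make it positive)
  edge (16, 2)→(0, 12): d=(-16,10) right/bottom  bias=-1
  edge (0, 12)→(17, 0): d=(17,-12) top-left  bias=+0
  edge (17, 0)→(16, 2): d=(-1,2) right/bottom  bias=-1
    (6,1)@(13, 3): e=[14,3,5] → #
    (7,1)@(15, 3): e=[-6,27,1] → ·
    (5,2)@(11, 5): e=[2,13,7] → #
    (6,2)@(13, 5): e=[-18,37,3] → ·
    (5,3)@(11, 7): e=[-30,47,5] → ·
  covered (2 px):
    · · · · · · · · ·
    · · · · · · # · ·
    · · · · · # · · ·
    · · · · · · · · ·
    · · · · · · · · ·
    · · · · · · · · ·
    · · · · · · · · ·
T1:
  2·area = 22  (B↔C swapped to make it positive)
  edge (17, 0)→(0, 12): d=(-17,12) right/bottom  bias=-1
  edge (0, 12)→(1, 10): d=(1,-2) top-left  bias=+0
  edge (1, 10)→(17, 0): d=(16,-10) top-left  bias=+0
    (4,2)@(9, 5): e=[11,11,0] → #  [on edge]
    (5,2)@(11, 5): e=[-13,15,20] → ·
    (3,3)@(7, 7): e=[1,9,12] → #
    (4,3)@(9, 7): e=[-23,13,32] → ·
    (1,4)@(3, 9): e=[15,3,4] → #
    (2,4)@(5, 9): e=[-9,7,24] → ·
    (3,4)@(7, 9): e=[-33,11,44] → ·
    (0,5)@(1, 11): e=[5,1,16] → #
    (1,5)@(3, 11): e=[-19,5,36] → ·
    (0,6)@(1, 13): e=[-29,3,48] → ·
  covered (4 px):
    · · · · · · · · ·
    · · · · · · · · ·
    · · · · # · · · ·
    · · · # · · · · ·
    · # · · · · · · ·
    # · · · · · · · ·
    · · · · · · · · ·
T2:
  2·area = 56
  edge (8, 12)→(4, 8): d=(-4,-4) top-left  bias=+0
  edge (4, 8)→(16, 6): d=(12,-2) top-left  bias=+0
  edge (16, 6)→(8, 12): d=(-8,6) right/bottom  bias=-1
    (0,2)@(1, 5): e=[0,-42,98] → ·  [on edge]
    (1,3)@(3, 7): e=[0,-14,70] → ·  [on edge]
    (5,3)@(11, 7): e=[32,2,22] → #
    (6,3)@(13, 7): e=[40,6,10] → #
    (7,3)@(15, 7): e=[48,10,-2] → ·
    (2,4)@(5, 9): e=[0,14,42] → #  [on edge]
    (3,4)@(7, 9): e=[8,18,30] → #
    (4,4)@(9, 9): e=[16,22,18] → #
    (6,4)@(13, 9): e=[32,30,-6] → ·
    (2,5)@(5, 11): e=[-8,38,26] → ·
    (3,5)@(7, 11): e=[0,42,14] → #  [on edge]
    (5,5)@(11, 11): e=[16,50,-10] → ·
    (4,6)@(9, 13): e=[0,70,-14] → ·  [on edge]
  covered (8 px):
    · · · · · · · · ·
    · · · · · · · · ·
    · · · · · · · · ·
    · · · · · # # · ·
    · · # # # # · · ·
    · · · # # · · · ·
    · · · · · · · · ·

Result: 14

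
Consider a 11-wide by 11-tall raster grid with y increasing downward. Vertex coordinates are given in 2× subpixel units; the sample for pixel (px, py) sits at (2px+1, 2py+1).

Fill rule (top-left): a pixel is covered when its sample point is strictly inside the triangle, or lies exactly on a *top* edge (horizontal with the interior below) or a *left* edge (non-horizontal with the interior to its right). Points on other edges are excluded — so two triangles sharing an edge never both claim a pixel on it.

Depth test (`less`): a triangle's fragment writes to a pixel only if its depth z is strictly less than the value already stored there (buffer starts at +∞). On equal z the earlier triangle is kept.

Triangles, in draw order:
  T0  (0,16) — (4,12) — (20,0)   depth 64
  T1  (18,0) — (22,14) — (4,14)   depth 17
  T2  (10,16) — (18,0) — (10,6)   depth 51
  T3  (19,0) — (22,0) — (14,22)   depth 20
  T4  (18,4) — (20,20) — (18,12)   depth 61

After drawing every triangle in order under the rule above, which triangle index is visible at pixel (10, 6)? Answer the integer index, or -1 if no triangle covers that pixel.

T0:
  2·area = 16
  edge (0, 16)→(4, 12): d=(4,-4) top-left  bias=+0
  edge (4, 12)→(20, 0): d=(16,-12) top-left  bias=+0
  edge (20, 0)→(0, 16): d=(-20,16) right/bottom  bias=-1
    (7,0)@(15, 1): e=[0,-44,60] → .  [on edge]
    (6,1)@(13, 3): e=[0,-36,52] → .  [on edge]
    (5,2)@(11, 5): e=[0,-28,44] → .  [on edge]
    (4,3)@(9, 7): e=[0,-20,36] → .  [on edge]
    (5,3)@(11, 7): e=[8,4,4] → X
    (6,3)@(13, 7): e=[16,28,-28] → .
    (3,4)@(7, 9): e=[0,-12,28] → .  [on edge]
    (5,4)@(11, 9): e=[16,36,-36] → .
    (2,5)@(5, 11): e=[0,-4,20] → .  [on edge]
    (1,6)@(3, 13): e=[0,4,12] → X  [on edge]
    (2,6)@(5, 13): e=[8,28,-20] → .
    (0,7)@(1, 15): e=[0,12,4] → X  [on edge]
  covered (3 px):
    . . . . . . . . . . .
    . . . . . . . . . . .
    . . . . . . . . . . .
    . . . . . X . . . . .
    . . . . . . . . . . .
    . . . . . . . . . . .
    . X . . . . . . . . .
    X . . . . . . . . . .
    . . . . . . . . . . .
    . . . . . . . . . . .
    . . . . . . . . . . .
T1:
  2·area = 252
  edge (18, 0)→(22, 14): d=(4,14) right/bottom  bias=-1
  edge (22, 14)→(4, 14): d=(-18,0) right/bottom  bias=-1
  edge (4, 14)→(18, 0): d=(14,-14) top-left  bias=+0
    (8,0)@(17, 1): e=[18,234,0] → X  [on edge]
    (9,0)@(19, 1): e=[-10,234,28] → .
    (7,1)@(15, 3): e=[54,198,0] → X  [on edge]
    (9,1)@(19, 3): e=[-2,198,56] → .
    (6,2)@(13, 5): e=[90,162,0] → X  [on edge]
    (9,2)@(19, 5): e=[6,162,84] → X
    (10,2)@(21, 5): e=[-22,162,112] → .
    (5,3)@(11, 7): e=[126,126,0] → X  [on edge]
    (10,3)@(21, 7): e=[-14,126,140] → .
    (4,4)@(9, 9): e=[162,90,0] → X  [on edge]
    (10,4)@(21, 9): e=[-6,90,168] → .
    (3,5)@(7, 11): e=[198,54,0] → X  [on edge]
    (2,6)@(5, 13): e=[234,18,0] → X  [on edge]
    (1,7)@(3, 15): e=[270,-18,0] → .  [on edge]
    (0,8)@(1, 17): e=[306,-54,0] → .  [on edge]
  covered (35 px):
    . . . . . . . . X . .
    . . . . . . . X X . .
    . . . . . . X X X X .
    . . . . . X X X X X .
    . . . . X X X X X X .
    . . . X X X X X X X X
    . . X X X X X X X X X
    . . . . . . . . . . .
    . . . . . . . . . . .
    . . . . . . . . . . .
    . . . . . . . . . . .
T2:
  2·area = 80  (B↔C swapped to make it positive)
  edge (10, 16)→(10, 6): d=(0,-10) top-left  bias=+0
  edge (10, 6)→(18, 0): d=(8,-6) top-left  bias=+0
  edge (18, 0)→(10, 16): d=(-8,16) right/bottom  bias=-1
    (8,0)@(17, 1): e=[70,2,8] → X
    (9,0)@(19, 1): e=[90,14,-24] → .
    (7,1)@(15, 3): e=[50,6,24] → X
    (8,1)@(17, 3): e=[70,18,-8] → .
    (6,2)@(13, 5): e=[30,10,40] → X
    (8,2)@(17, 5): e=[70,34,-24] → .
    (5,3)@(11, 7): e=[10,14,56] → X
    (7,3)@(15, 7): e=[50,38,-8] → .
    (5,4)@(11, 9): e=[10,30,40] → X
    (7,4)@(15, 9): e=[50,54,-24] → .
    (5,5)@(11, 11): e=[10,46,24] → X
    (6,5)@(13, 11): e=[30,58,-8] → .
  covered (10 px):
    . . . . . . . . X . .
    . . . . . . . X . . .
    . . . . . . X X . . .
    . . . . . X X . . . .
    . . . . . X X . . . .
    . . . . . X . . . . .
    . . . . . X . . . . .
    . . . . . . . . . . .
    . . . . . . . . . . .
    . . . . . . . . . . .
    . . . . . . . . . . .
T3:
  2·area = 66
  edge (19, 0)→(22, 0): d=(3,0) top-left  bias=+0
  edge (22, 0)→(14, 22): d=(-8,22) right/bottom  bias=-1
  edge (14, 22)→(19, 0): d=(5,-22) top-left  bias=+0
    (9,0)@(19, 1): e=[3,58,5] → X
    (10,0)@(21, 1): e=[3,14,49] → X
    (9,1)@(19, 3): e=[9,42,15] → X
    (10,1)@(21, 3): e=[9,-2,59] → .
    (9,2)@(19, 5): e=[15,26,25] → X
    (10,2)@(21, 5): e=[15,-18,69] → .
    (9,3)@(19, 7): e=[21,10,35] → X
    (10,3)@(21, 7): e=[21,-34,79] → .
    (8,4)@(17, 9): e=[27,38,1] → X
    (9,4)@(19, 9): e=[27,-6,45] → .
    (8,5)@(17, 11): e=[33,22,11] → X
    (9,5)@(19, 11): e=[33,-22,55] → .
  covered (9 px):
    . . . . . . . . . X X
    . . . . . . . . . X .
    . . . . . . . . . X .
    . . . . . . . . . X .
    . . . . . . . . X . .
    . . . . . . . . X . .
    . . . . . . . . X . .
    . . . . . . . . . . .
    . . . . . . . . . . .
    . . . . . . . X . . .
    . . . . . . . . . . .
T4:
  2·area = 16
  edge (18, 4)→(20, 20): d=(2,16) right/bottom  bias=-1
  edge (20, 20)→(18, 12): d=(-2,-8) top-left  bias=+0
  edge (18, 12)→(18, 4): d=(0,-8) top-left  bias=+0
    (9,6)@(19, 13): e=[2,6,8] → X
    (10,6)@(21, 13): e=[-30,22,24] → .
    (9,7)@(19, 15): e=[6,2,8] → X
    (10,7)@(21, 15): e=[-26,18,24] → .
    (9,8)@(19, 17): e=[10,-2,8] → .
  covered (2 px):
    . . . . . . . . . . .
    . . . . . . . . . . .
    . . . . . . . . . . .
    . . . . . . . . . . .
    . . . . . . . . . . .
    . . . . . . . . . . .
    . . . . . . . . . X .
    . . . . . . . . . X .
    . . . . . . . . . . .
    . . . . . . . . . . .
    . . . . . . . . . . .

Z-buffer (winner per pixel, '.' = empty):
  . . . . . . . . 1 3 3
  . . . . . . . 1 1 3 .
  . . . . . . 1 1 1 1 .
  . . . . . 1 1 1 1 1 .
  . . . . 1 1 1 1 1 1 .
  . . . 1 1 1 1 1 1 1 1
  . 0 1 1 1 1 1 1 1 1 1
  0 . . . . . . . . 4 .
  . . . . . . . . . . .
  . . . . . . . 3 . . .
  . . . . . . . . . . .

Result: 1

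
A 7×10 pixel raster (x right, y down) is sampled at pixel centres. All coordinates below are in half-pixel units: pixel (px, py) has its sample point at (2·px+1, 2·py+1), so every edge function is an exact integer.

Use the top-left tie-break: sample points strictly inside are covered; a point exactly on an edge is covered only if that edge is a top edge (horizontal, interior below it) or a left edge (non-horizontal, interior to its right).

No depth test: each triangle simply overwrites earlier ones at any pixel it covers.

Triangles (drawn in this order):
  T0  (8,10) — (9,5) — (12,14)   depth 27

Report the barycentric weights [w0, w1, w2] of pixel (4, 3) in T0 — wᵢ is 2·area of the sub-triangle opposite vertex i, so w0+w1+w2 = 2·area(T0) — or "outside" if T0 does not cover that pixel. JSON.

T0:
  2·area = 24
  edge (8, 10)→(9, 5): d=(1,-5) top-left  bias=+0
  edge (9, 5)→(12, 14): d=(3,9) right/bottom  bias=-1
  edge (12, 14)→(8, 10): d=(-4,-4) top-left  bias=+0
    (0,1)@(1, 3): e=[-42,66,0] → .  [on edge]
    (1,2)@(3, 5): e=[-30,54,0] → .  [on edge]
    (4,2)@(9, 5): e=[0,0,24] → .  [on edge]
    (2,3)@(5, 7): e=[-18,42,0] → .  [on edge]
    (4,3)@(9, 7): e=[2,6,16] → X
    (5,3)@(11, 7): e=[12,-12,24] → .
    (3,4)@(7, 9): e=[-6,30,0] → .  [on edge]
    (4,4)@(9, 9): e=[4,12,8] → X
    (5,4)@(11, 9): e=[14,-6,16] → .
    (4,5)@(9, 11): e=[6,18,0] → X  [on edge]
    (5,5)@(11, 11): e=[16,0,8] → .  [on edge]
    (4,6)@(9, 13): e=[8,24,-8] → .
    (5,6)@(11, 13): e=[18,6,0] → X  [on edge]
    (3,7)@(7, 15): e=[0,48,-24] → .  [on edge]
    (6,7)@(13, 15): e=[30,-6,0] → .  [on edge]
    (6,8)@(13, 17): e=[32,0,-8] → .  [on edge]
  covered (4 px):
    . . . . . . .
    . . . . . . .
    . . . . . . .
    . . . . X . .
    . . . . X . .
    . . . . X . .
    . . . . . X .
    . . . . . . .
    . . . . . . .
    . . . . . . .

Answer: [6,16,2]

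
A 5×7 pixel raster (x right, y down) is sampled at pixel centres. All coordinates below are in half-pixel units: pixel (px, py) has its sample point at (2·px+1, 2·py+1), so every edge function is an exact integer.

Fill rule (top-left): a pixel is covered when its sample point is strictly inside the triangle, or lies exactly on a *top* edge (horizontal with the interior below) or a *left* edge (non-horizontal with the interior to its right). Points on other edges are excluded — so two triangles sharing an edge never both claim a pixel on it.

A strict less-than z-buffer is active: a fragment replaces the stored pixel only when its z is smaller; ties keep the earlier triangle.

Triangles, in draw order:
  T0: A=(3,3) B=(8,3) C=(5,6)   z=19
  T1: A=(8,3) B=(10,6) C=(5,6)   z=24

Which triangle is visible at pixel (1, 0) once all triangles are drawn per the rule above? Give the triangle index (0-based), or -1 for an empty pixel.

T0:
  2·area = 15
  edge (3, 3)→(8, 3): d=(5,0) top-left  bias=+0
  edge (8, 3)→(5, 6): d=(-3,3) right/bottom  bias=-1
  edge (5, 6)→(3, 3): d=(-2,-3) top-left  bias=+0
    (0,1)@(1, 3): e=[0,21,-6] → ·  [on edge]
    (1,1)@(3, 3): e=[0,15,0] → #  [on edge]
    (2,1)@(5, 3): e=[0,9,6] → #  [on edge]
    (3,1)@(7, 3): e=[0,3,12] → #  [on edge]
    (4,1)@(9, 3): e=[0,-3,18] → ·  [on edge]
    (1,2)@(3, 5): e=[10,9,-4] → ·
    (2,2)@(5, 5): e=[10,3,2] → #
    (3,2)@(7, 5): e=[10,-3,8] → ·
    (2,3)@(5, 7): e=[20,-3,-2] → ·
    (3,4)@(7, 9): e=[30,-15,0] → ·  [on edge]
  covered (4 px):
    · · · · ·
    · # # # ·
    · · # · ·
    · · · · ·
    · · · · ·
    · · · · ·
    · · · · ·
T1:
  2·area = 15
  edge (8, 3)→(10, 6): d=(2,3) right/bottom  bias=-1
  edge (10, 6)→(5, 6): d=(-5,0) right/bottom  bias=-1
  edge (5, 6)→(8, 3): d=(3,-3) top-left  bias=+0
    (3,2)@(7, 5): e=[7,5,3] → #
    (4,2)@(9, 5): e=[1,5,9] → #
    (3,3)@(7, 7): e=[11,-5,9] → ·
    (4,3)@(9, 7): e=[5,-5,15] → ·
  covered (2 px):
    · · · · ·
    · · · · ·
    · · · # #
    · · · · ·
    · · · · ·
    · · · · ·
    · · · · ·

Z-buffer (winner per pixel, '.' = empty):
  . . . . .
  . 0 0 0 .
  . . 0 1 1
  . . . . .
  . . . . .
  . . . . .
  . . . . .

Result: -1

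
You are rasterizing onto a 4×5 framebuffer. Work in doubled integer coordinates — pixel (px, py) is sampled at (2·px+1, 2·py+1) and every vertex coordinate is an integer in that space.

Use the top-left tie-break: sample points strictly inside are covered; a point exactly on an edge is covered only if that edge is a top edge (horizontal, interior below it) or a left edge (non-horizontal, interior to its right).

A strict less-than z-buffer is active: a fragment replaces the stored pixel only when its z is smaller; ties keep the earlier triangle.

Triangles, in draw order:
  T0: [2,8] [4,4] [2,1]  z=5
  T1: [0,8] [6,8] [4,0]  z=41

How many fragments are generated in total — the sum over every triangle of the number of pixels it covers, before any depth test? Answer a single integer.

T0:
  2·area = 14  (B↔C swapped to make it positive)
  edge (2, 8)→(2, 1): d=(0,-7) top-left  bias=+0
  edge (2, 1)→(4, 4): d=(2,3) right/bottom  bias=-1
  edge (4, 4)→(2, 8): d=(-2,4) right/bottom  bias=-1
    (1,1)@(3, 3): e=[7,1,6] → █
    (2,1)@(5, 3): e=[21,-5,-2] → ·
    (1,2)@(3, 5): e=[7,5,2] → █
    (2,2)@(5, 5): e=[21,-1,-6] → ·
    (1,3)@(3, 7): e=[7,9,-2] → ·
  covered (2 px):
    · · · ·
    · █ · ·
    · █ · ·
    · · · ·
    · · · ·
T1:
  2·area = 48  (B↔C swapped to make it positive)
  edge (0, 8)→(4, 0): d=(4,-8) top-left  bias=+0
  edge (4, 0)→(6, 8): d=(2,8) right/bottom  bias=-1
  edge (6, 8)→(0, 8): d=(-6,0) right/bottom  bias=-1
    (1,1)@(3, 3): e=[4,14,30] → █
    (2,1)@(5, 3): e=[20,-2,30] → ·
    (1,2)@(3, 5): e=[12,18,18] → █
    (2,2)@(5, 5): e=[28,2,18] → █
    (3,2)@(7, 5): e=[44,-14,18] → ·
    (0,3)@(1, 7): e=[4,38,6] → █
    (3,3)@(7, 7): e=[52,-10,6] → ·
    (0,4)@(1, 9): e=[12,42,-6] → ·
    (1,4)@(3, 9): e=[28,26,-6] → ·
    (2,4)@(5, 9): e=[44,10,-6] → ·
  covered (6 px):
    · · · ·
    · █ · ·
    · █ █ ·
    █ █ █ ·
    · · · ·

Result: 8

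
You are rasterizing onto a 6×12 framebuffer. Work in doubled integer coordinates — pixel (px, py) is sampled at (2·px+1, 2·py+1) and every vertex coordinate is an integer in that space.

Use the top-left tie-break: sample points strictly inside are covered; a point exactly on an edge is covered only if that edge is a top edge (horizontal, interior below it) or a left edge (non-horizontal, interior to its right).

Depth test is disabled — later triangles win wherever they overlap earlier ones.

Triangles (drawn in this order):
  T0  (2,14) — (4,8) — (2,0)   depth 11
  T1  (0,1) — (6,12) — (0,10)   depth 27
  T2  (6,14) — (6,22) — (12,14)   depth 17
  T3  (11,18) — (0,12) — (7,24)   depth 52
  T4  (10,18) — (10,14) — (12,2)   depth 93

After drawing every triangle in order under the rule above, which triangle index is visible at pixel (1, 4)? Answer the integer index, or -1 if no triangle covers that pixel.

T0:
  2·area = 28  (B↔C swapped to make it positive)
  edge (2, 14)→(2, 0): d=(0,-14) top-left  bias=+0
  edge (2, 0)→(4, 8): d=(2,8) right/bottom  bias=-1
  edge (4, 8)→(2, 14): d=(-2,6) right/bottom  bias=-1
    (1,2)@(3, 5): e=[14,2,12] → #
    (2,2)@(5, 5): e=[42,-14,0] → ·  [on edge]
    (1,3)@(3, 7): e=[14,6,8] → #
    (2,3)@(5, 7): e=[42,-10,-4] → ·
    (1,4)@(3, 9): e=[14,10,4] → #
    (2,4)@(5, 9): e=[42,-6,-8] → ·
    (1,5)@(3, 11): e=[14,14,0] → ·  [on edge]
    (0,8)@(1, 17): e=[-14,42,0] → ·  [on edge]
  covered (3 px):
    · · · · · ·
    · · · · · ·
    · # · · · ·
    · # · · · ·
    · # · · · ·
    · · · · · ·
    · · · · · ·
    · · · · · ·
    · · · · · ·
    · · · · · ·
    · · · · · ·
    · · · · · ·
T1:
  2·area = 54
  edge (0, 1)→(6, 12): d=(6,11) right/bottom  bias=-1
  edge (6, 12)→(0, 10): d=(-6,-2) top-left  bias=+0
  edge (0, 10)→(0, 1): d=(0,-9) top-left  bias=+0
    (0,1)@(1, 3): e=[1,44,9] → #
    (1,1)@(3, 3): e=[-21,48,27] → ·
    (0,2)@(1, 5): e=[13,32,9] → #
    (1,2)@(3, 5): e=[-9,36,27] → ·
    (0,3)@(1, 7): e=[25,20,9] → #
    (1,3)@(3, 7): e=[3,24,27] → #
    (2,3)@(5, 7): e=[-19,28,45] → ·
    (0,4)@(1, 9): e=[37,8,9] → #
    (2,4)@(5, 9): e=[-7,16,45] → ·
    (0,5)@(1, 11): e=[49,-4,9] → ·
    (1,5)@(3, 11): e=[27,0,27] → #  [on edge]
    (2,5)@(5, 11): e=[5,4,45] → #
    (4,6)@(9, 13): e=[-27,0,81] → ·  [on edge]
  covered (8 px):
    · · · · · ·
    # · · · · ·
    # · · · · ·
    # # · · · ·
    # # · · · ·
    · # # · · ·
    · · · · · ·
    · · · · · ·
    · · · · · ·
    · · · · · ·
    · · · · · ·
    · · · · · ·
T2:
  2·area = 48  (B↔C swapped to make it positive)
  edge (6, 14)→(12, 14): d=(6,0) top-left  bias=+0
  edge (12, 14)→(6, 22): d=(-6,8) right/bottom  bias=-1
  edge (6, 22)→(6, 14): d=(0,-8) top-left  bias=+0
    (3,7)@(7, 15): e=[6,34,8] → #
    (4,7)@(9, 15): e=[6,18,24] → #
    (5,7)@(11, 15): e=[6,2,40] → #
    (3,8)@(7, 17): e=[18,22,8] → #
    (5,8)@(11, 17): e=[18,-10,40] → ·
    (3,9)@(7, 19): e=[30,10,8] → #
    (4,9)@(9, 19): e=[30,-6,24] → ·
    (3,10)@(7, 21): e=[42,-2,8] → ·
  covered (6 px):
    · · · · · ·
    · · · · · ·
    · · · · · ·
    · · · · · ·
    · · · · · ·
    · · · · · ·
    · · · · · ·
    · · · # # #
    · · · # # ·
    · · · # · ·
    · · · · · ·
    · · · · · ·
T3:
  2·area = 90  (B↔C swapped to make it positive)
  edge (11, 18)→(7, 24): d=(-4,6) right/bottom  bias=-1
  edge (7, 24)→(0, 12): d=(-7,-12) top-left  bias=+0
  edge (0, 12)→(11, 18): d=(11,6) right/bottom  bias=-1
    (0,6)@(1, 13): e=[80,5,5] → #
    (1,6)@(3, 13): e=[68,29,-7] → ·
    (0,7)@(1, 15): e=[72,-9,27] → ·
    (1,7)@(3, 15): e=[60,15,15] → #
    (2,7)@(5, 15): e=[48,39,3] → #
    (3,7)@(7, 15): e=[36,63,-9] → ·
    (1,8)@(3, 17): e=[52,1,37] → #
    (3,8)@(7, 17): e=[28,49,13] → #
    (4,8)@(9, 17): e=[16,73,1] → #
    (5,8)@(11, 17): e=[4,97,-11] → ·
    (1,9)@(3, 19): e=[44,-13,59] → ·
    (2,9)@(5, 19): e=[32,11,47] → #
    (4,10)@(9, 21): e=[0,45,45] → ·  [on edge]
  covered (12 px):
    · · · · · ·
    · · · · · ·
    · · · · · ·
    · · · · · ·
    · · · · · ·
    · · · · · ·
    # · · · · ·
    · # # · · ·
    · # # # # ·
    · · # # # ·
    · · · # · ·
    · · · # · ·
T4:
  2·area = 8
  edge (10, 18)→(10, 14): d=(0,-4) top-left  bias=+0
  edge (10, 14)→(12, 2): d=(2,-12) top-left  bias=+0
  edge (12, 2)→(10, 18): d=(-2,16) right/bottom  bias=-1
    (5,4)@(11, 9): e=[4,2,2] → #
    (5,5)@(11, 11): e=[4,6,-2] → ·
  covered (1 px):
    · · · · · ·
    · · · · · ·
    · · · · · ·
    · · · · · ·
    · · · · · #
    · · · · · ·
    · · · · · ·
    · · · · · ·
    · · · · · ·
    · · · · · ·
    · · · · · ·
    · · · · · ·

Z-buffer (winner per pixel, '.' = empty):
  . . . . . .
  1 . . . . .
  1 0 . . . .
  1 1 . . . .
  1 1 . . . 4
  . 1 1 . . .
  3 . . . . .
  . 3 3 2 2 2
  . 3 3 3 3 .
  . . 3 3 3 .
  . . . 3 . .
  . . . 3 . .

Answer: 1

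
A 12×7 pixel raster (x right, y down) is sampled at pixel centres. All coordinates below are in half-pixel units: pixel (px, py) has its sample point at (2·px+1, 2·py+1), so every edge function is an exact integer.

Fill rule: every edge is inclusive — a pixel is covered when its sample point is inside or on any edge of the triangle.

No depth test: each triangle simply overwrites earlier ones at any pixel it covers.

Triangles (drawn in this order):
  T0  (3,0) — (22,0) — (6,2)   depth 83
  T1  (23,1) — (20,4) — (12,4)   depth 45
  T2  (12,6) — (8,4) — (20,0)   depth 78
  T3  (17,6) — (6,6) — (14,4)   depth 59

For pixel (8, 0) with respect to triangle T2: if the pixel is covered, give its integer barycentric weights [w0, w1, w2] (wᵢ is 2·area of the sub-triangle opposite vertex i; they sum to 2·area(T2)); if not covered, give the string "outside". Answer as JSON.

T0:
  2·area = 38
  edge (3, 0)→(22, 0): d=(19,0) inclusive
  edge (22, 0)→(6, 2): d=(-16,2) inclusive
  edge (6, 2)→(3, 0): d=(-3,-2) inclusive
    (2,0)@(5, 1): e=[19,18,1] → X
    (3,0)@(7, 1): e=[19,14,5] → X
    (4,0)@(9, 1): e=[19,10,9] → X
    (5,0)@(11, 1): e=[19,6,13] → X
    (6,0)@(13, 1): e=[19,2,17] → X
    (7,0)@(15, 1): e=[19,-2,21] → .
    (2,1)@(5, 3): e=[57,-14,-5] → .
    (3,1)@(7, 3): e=[57,-18,-1] → .
    (4,1)@(9, 3): e=[57,-22,3] → .
    (5,1)@(11, 3): e=[57,-26,7] → .
    (6,1)@(13, 3): e=[57,-30,11] → .
  covered (5 px):
    . . X X X X X . . . . .
    . . . . . . . . . . . .
    . . . . . . . . . . . .
    . . . . . . . . . . . .
    . . . . . . . . . . . .
    . . . . . . . . . . . .
    . . . . . . . . . . . .
T1:
  2·area = 24
  edge (23, 1)→(20, 4): d=(-3,3) inclusive
  edge (20, 4)→(12, 4): d=(-8,0) inclusive
  edge (12, 4)→(23, 1): d=(11,-3) inclusive
    (11,0)@(23, 1): e=[0,24,0] → X  [on edge]
    (8,1)@(17, 3): e=[12,8,4] → X
    (9,1)@(19, 3): e=[6,8,10] → X
    (10,1)@(21, 3): e=[0,8,16] → X  [on edge]
    (11,1)@(23, 3): e=[-6,8,22] → .
    (8,2)@(17, 5): e=[6,-8,26] → .
    (9,2)@(19, 5): e=[0,-8,32] → .  [on edge]
    (10,2)@(21, 5): e=[-6,-8,38] → .
    (0,3)@(1, 7): e=[48,-24,0] → .  [on edge]
    (8,3)@(17, 7): e=[0,-24,48] → .  [on edge]
    (7,4)@(15, 9): e=[0,-40,64] → .  [on edge]
    (6,5)@(13, 11): e=[0,-56,80] → .  [on edge]
    (5,6)@(11, 13): e=[0,-72,96] → .  [on edge]
  covered (4 px):
    . . . . . . . . . . . X
    . . . . . . . . X X X .
    . . . . . . . . . . . .
    . . . . . . . . . . . .
    . . . . . . . . . . . .
    . . . . . . . . . . . .
    . . . . . . . . . . . .
T2:
  2·area = 40
  edge (12, 6)→(8, 4): d=(-4,-2) inclusive
  edge (8, 4)→(20, 0): d=(12,-4) inclusive
  edge (20, 0)→(12, 6): d=(-8,6) inclusive
    (8,0)@(17, 1): e=[30,0,10] → X  [on edge]
    (9,0)@(19, 1): e=[34,8,-2] → .
    (5,1)@(11, 3): e=[10,0,30] → X  [on edge]
    (6,1)@(13, 3): e=[14,8,18] → X
    (7,1)@(15, 3): e=[18,16,6] → X
    (8,1)@(17, 3): e=[22,24,-6] → .
    (2,2)@(5, 5): e=[-10,0,50] → .  [on edge]
    (5,2)@(11, 5): e=[2,24,14] → X
    (7,2)@(15, 5): e=[10,40,-10] → .
    (5,3)@(11, 7): e=[-6,48,-2] → .
    (6,3)@(13, 7): e=[-2,56,-14] → .
  covered (6 px):
    . . . . . . . . X . . .
    . . . . . X X X . . . .
    . . . . . X X . . . . .
    . . . . . . . . . . . .
    . . . . . . . . . . . .
    . . . . . . . . . . . .
    . . . . . . . . . . . .
T3:
  2·area = 22
  edge (17, 6)→(6, 6): d=(-11,0) inclusive
  edge (6, 6)→(14, 4): d=(8,-2) inclusive
  edge (14, 4)→(17, 6): d=(3,2) inclusive
    (5,2)@(11, 5): e=[11,2,9] → X
    (6,2)@(13, 5): e=[11,6,5] → X
    (7,2)@(15, 5): e=[11,10,1] → X
    (8,2)@(17, 5): e=[11,14,-3] → .
    (5,3)@(11, 7): e=[-11,18,15] → .
    (6,3)@(13, 7): e=[-11,22,11] → .
    (7,3)@(15, 7): e=[-11,26,7] → .
  covered (3 px):
    . . . . . . . . . . . .
    . . . . . . . . . . . .
    . . . . . X X X . . . .
    . . . . . . . . . . . .
    . . . . . . . . . . . .
    . . . . . . . . . . . .
    . . . . . . . . . . . .

Answer: [0,10,30]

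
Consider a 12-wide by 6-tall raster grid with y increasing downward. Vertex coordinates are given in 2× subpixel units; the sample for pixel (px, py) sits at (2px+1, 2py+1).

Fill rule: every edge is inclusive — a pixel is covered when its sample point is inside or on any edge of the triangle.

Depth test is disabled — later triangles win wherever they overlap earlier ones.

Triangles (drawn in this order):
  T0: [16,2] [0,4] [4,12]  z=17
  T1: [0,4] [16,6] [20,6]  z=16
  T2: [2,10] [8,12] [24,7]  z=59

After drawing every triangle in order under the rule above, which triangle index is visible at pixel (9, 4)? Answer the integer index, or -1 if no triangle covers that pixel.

T0:
  2·area = 136  (B↔C swapped to make it positive)
  edge (16, 2)→(4, 12): d=(-12,10) inclusive
  edge (4, 12)→(0, 4): d=(-4,-8) inclusive
  edge (0, 4)→(16, 2): d=(16,-2) inclusive
    (4,1)@(9, 3): e=[58,76,2] → X
    (5,1)@(11, 3): e=[38,92,6] → X
    (6,1)@(13, 3): e=[18,108,10] → X
    (7,1)@(15, 3): e=[-2,124,14] → .
    (0,2)@(1, 5): e=[114,4,18] → X
    (1,2)@(3, 5): e=[94,20,22] → X
    (2,2)@(5, 5): e=[74,36,26] → X
    (3,2)@(7, 5): e=[54,52,30] → X
    (6,2)@(13, 5): e=[-6,100,42] → .
    (0,3)@(1, 7): e=[90,-4,50] → .
    (1,3)@(3, 7): e=[70,12,54] → X
    (5,3)@(11, 7): e=[-10,76,70] → .
  covered (17 px):
    . . . . . . . . . . . .
    . . . . X X X . . . . .
    X X X X X X . . . . . .
    . X X X X . . . . . . .
    . X X X . . . . . . . .
    . . X . . . . . . . . .
T1:
  2·area = 8  (B↔C swapped to make it positive)
  edge (0, 4)→(20, 6): d=(20,2) inclusive
  edge (20, 6)→(16, 6): d=(-4,0) inclusive
  edge (16, 6)→(0, 4): d=(-16,-2) inclusive
    (4,2)@(9, 5): e=[2,4,2] → X
    (5,2)@(11, 5): e=[-2,4,6] → .
    (4,3)@(9, 7): e=[42,-4,-30] → .
  covered (1 px):
    . . . . . . . . . . . .
    . . . . . . . . . . . .
    . . . . X . . . . . . .
    . . . . . . . . . . . .
    . . . . . . . . . . . .
    . . . . . . . . . . . .
T2:
  2·area = 62  (B↔C swapped to make it positive)
  edge (2, 10)→(24, 7): d=(22,-3) inclusive
  edge (24, 7)→(8, 12): d=(-16,5) inclusive
  edge (8, 12)→(2, 10): d=(-6,-2) inclusive
    (5,4)@(11, 9): e=[5,33,24] → X
    (6,4)@(13, 9): e=[11,23,28] → X
    (7,4)@(15, 9): e=[17,13,32] → X
    (8,4)@(17, 9): e=[23,3,36] → X
    (9,4)@(19, 9): e=[29,-7,40] → .
    (2,5)@(5, 11): e=[31,31,0] → X  [on edge]
    (3,5)@(7, 11): e=[37,21,4] → X
    (4,5)@(9, 11): e=[43,11,8] → X
    (6,5)@(13, 11): e=[55,-9,16] → .
    (7,5)@(15, 11): e=[61,-19,20] → .
    (8,5)@(17, 11): e=[67,-29,24] → .
  covered (8 px):
    . . . . . . . . . . . .
    . . . . . . . . . . . .
    . . . . . . . . . . . .
    . . . . . . . . . . . .
    . . . . . X X X X . . .
    . . X X X X . . . . . .

Z-buffer (winner per pixel, '.' = empty):
  . . . . . . . . . . . .
  . . . . 0 0 0 . . . . .
  0 0 0 0 1 0 . . . . . .
  . 0 0 0 0 . . . . . . .
  . 0 0 0 . 2 2 2 2 . . .
  . . 2 2 2 2 . . . . . .

Final: -1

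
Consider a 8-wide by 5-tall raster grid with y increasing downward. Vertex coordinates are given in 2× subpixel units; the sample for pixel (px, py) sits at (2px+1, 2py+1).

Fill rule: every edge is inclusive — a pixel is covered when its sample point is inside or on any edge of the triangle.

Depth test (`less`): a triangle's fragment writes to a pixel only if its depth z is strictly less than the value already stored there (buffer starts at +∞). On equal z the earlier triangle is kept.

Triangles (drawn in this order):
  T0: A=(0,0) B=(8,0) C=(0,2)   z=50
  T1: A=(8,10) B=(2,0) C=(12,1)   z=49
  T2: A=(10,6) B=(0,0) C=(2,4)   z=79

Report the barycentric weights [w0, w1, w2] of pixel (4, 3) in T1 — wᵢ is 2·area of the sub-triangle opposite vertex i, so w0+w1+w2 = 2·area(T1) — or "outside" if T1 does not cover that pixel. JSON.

T0:
  2·area = 16
  edge (0, 0)→(8, 0): d=(8,0) inclusive
  edge (8, 0)→(0, 2): d=(-8,2) inclusive
  edge (0, 2)→(0, 0): d=(0,-2) inclusive
    (0,0)@(1, 1): e=[8,6,2] → #
    (1,0)@(3, 1): e=[8,2,6] → #
    (2,0)@(5, 1): e=[8,-2,10] → ·
    (0,1)@(1, 3): e=[24,-10,2] → ·
    (1,1)@(3, 3): e=[24,-14,6] → ·
  covered (2 px):
    # # · · · · · ·
    · · · · · · · ·
    · · · · · · · ·
    · · · · · · · ·
    · · · · · · · ·
T1:
  2·area = 94
  edge (8, 10)→(2, 0): d=(-6,-10) inclusive
  edge (2, 0)→(12, 1): d=(10,1) inclusive
  edge (12, 1)→(8, 10): d=(-4,9) inclusive
    (1,0)@(3, 1): e=[4,9,81] → #
    (2,0)@(5, 1): e=[24,7,63] → #
    (3,0)@(7, 1): e=[44,5,45] → #
    (4,0)@(9, 1): e=[64,3,27] → #
    (5,0)@(11, 1): e=[84,1,9] → #
    (6,0)@(13, 1): e=[104,-1,-9] → ·
    (1,1)@(3, 3): e=[-8,29,73] → ·
    (2,1)@(5, 3): e=[12,27,55] → #
    (6,1)@(13, 3): e=[92,19,-17] → ·
    (2,2)@(5, 5): e=[0,47,47] → #  [on edge]
    (5,2)@(11, 5): e=[60,41,-7] → ·
    (2,3)@(5, 7): e=[-12,67,39] → ·
  covered (14 px):
    · # # # # # · ·
    · · # # # # · ·
    · · # # # · · ·
    · · · # # · · ·
    · · · · · · · ·
T2:
  2·area = 28  (B↔C swapped to make it positive)
  edge (10, 6)→(2, 4): d=(-8,-2) inclusive
  edge (2, 4)→(0, 0): d=(-2,-4) inclusive
  edge (0, 0)→(10, 6): d=(10,6) inclusive
    (0,0)@(1, 1): e=[22,2,4] → #
    (1,0)@(3, 1): e=[26,10,-8] → ·
    (0,1)@(1, 3): e=[6,-2,24] → ·
    (1,1)@(3, 3): e=[10,6,12] → #
    (2,1)@(5, 3): e=[14,14,0] → #  [on edge]
    (3,1)@(7, 3): e=[18,22,-12] → ·
    (1,2)@(3, 5): e=[-6,2,32] → ·
    (2,2)@(5, 5): e=[-2,10,20] → ·
    (3,2)@(7, 5): e=[2,18,8] → #
    (4,2)@(9, 5): e=[6,26,-4] → ·
    (3,3)@(7, 7): e=[-14,14,28] → ·
    (7,4)@(15, 9): e=[-14,42,0] → ·  [on edge]
  covered (4 px):
    # · · · · · · ·
    · # # · · · · ·
    · · · # · · · ·
    · · · · · · · ·
    · · · · · · · ·

Final: [63,3,28]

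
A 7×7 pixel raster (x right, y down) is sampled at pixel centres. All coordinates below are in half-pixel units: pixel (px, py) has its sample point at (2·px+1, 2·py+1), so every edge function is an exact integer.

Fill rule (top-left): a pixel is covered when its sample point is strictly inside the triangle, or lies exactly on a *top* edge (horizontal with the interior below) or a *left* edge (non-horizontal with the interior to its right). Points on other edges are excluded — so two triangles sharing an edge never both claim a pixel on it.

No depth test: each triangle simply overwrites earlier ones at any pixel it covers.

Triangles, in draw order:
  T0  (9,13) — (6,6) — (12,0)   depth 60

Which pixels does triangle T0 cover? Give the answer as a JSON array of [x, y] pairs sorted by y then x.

T0:
  2·area = 60
  edge (9, 13)→(6, 6): d=(-3,-7) top-left  bias=+0
  edge (6, 6)→(12, 0): d=(6,-6) top-left  bias=+0
  edge (12, 0)→(9, 13): d=(-3,13) right/bottom  bias=-1
    (5,0)@(11, 1): e=[50,0,10] → X  [on edge]
    (6,0)@(13, 1): e=[64,12,-16] → .
    (4,1)@(9, 3): e=[30,0,30] → X  [on edge]
    (6,1)@(13, 3): e=[58,24,-22] → .
    (3,2)@(7, 5): e=[10,0,50] → X  [on edge]
    (5,2)@(11, 5): e=[38,24,-2] → .
    (2,3)@(5, 7): e=[-10,0,70] → .  [on edge]
    (3,3)@(7, 7): e=[4,12,44] → X
    (5,3)@(11, 7): e=[32,36,-8] → .
    (1,4)@(3, 9): e=[-30,0,90] → .  [on edge]
    (3,4)@(7, 9): e=[-2,24,38] → .
    (4,4)@(9, 9): e=[12,36,12] → X
    (0,5)@(1, 11): e=[-50,0,110] → .  [on edge]
    (4,6)@(9, 13): e=[0,60,0] → .  [on edge]
  covered (9 px):
    . . . . . X .
    . . . . X X .
    . . . X X . .
    . . . X X . .
    . . . . X . .
    . . . . X . .
    . . . . . . .

Result: [[5,0],[4,1],[5,1],[3,2],[4,2],[3,3],[4,3],[4,4],[4,5]]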